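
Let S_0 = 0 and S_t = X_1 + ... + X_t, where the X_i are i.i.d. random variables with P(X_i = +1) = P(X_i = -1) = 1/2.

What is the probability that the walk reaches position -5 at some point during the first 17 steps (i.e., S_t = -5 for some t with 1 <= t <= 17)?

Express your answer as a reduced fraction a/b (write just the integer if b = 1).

Answer: 7795/32768

Derivation:
Count via complement. Let g(t,s) = #length-t paths at position s with S_1..S_t all ≠ -5.
g(t,s) = g(t-1,s-1) + g(t-1,s+1) for s ≠ -5; g(t,-5) = 0.
t=0: g(0,0)=1
t=1: g(1,-1)=1 g(1,1)=1
t=2: g(2,-2)=1 g(2,0)=2 g(2,2)=1
t=3: g(3,-3)=1 g(3,-1)=3 g(3,1)=3 g(3,3)=1
t=4: g(4,-4)=1 g(4,-2)=4 g(4,0)=6 g(4,2)=4 g(4,4)=1
t=5: g(5,-3)=5 g(5,-1)=10 g(5,1)=10 g(5,3)=5 g(5,5)=1
t=6: g(6,-4)=5 g(6,-2)=15 g(6,0)=20 g(6,2)=15 g(6,4)=6 g(6,6)=1
t=7: g(7,-3)=20 g(7,-1)=35 g(7,1)=35 g(7,3)=21 g(7,5)=7 g(7,7)=1
t=8: g(8,-4)=20 g(8,-2)=55 g(8,0)=70 g(8,2)=56 g(8,4)=28 g(8,6)=8 g(8,8)=1
t=9: g(9,-3)=75 g(9,-1)=125 g(9,1)=126 g(9,3)=84 g(9,5)=36 g(9,7)=9 g(9,9)=1
t=10: g(10,-4)=75 g(10,-2)=200 g(10,0)=251 g(10,2)=210 g(10,4)=120 g(10,6)=45 g(10,8)=10 g(10,10)=1
t=11: g(11,-3)=275 g(11,-1)=451 g(11,1)=461 g(11,3)=330 g(11,5)=165 g(11,7)=55 g(11,9)=11 g(11,11)=1
t=12: g(12,-4)=275 g(12,-2)=726 g(12,0)=912 g(12,2)=791 g(12,4)=495 g(12,6)=220 g(12,8)=66 g(12,10)=12 g(12,12)=1
t=13: g(13,-3)=1001 g(13,-1)=1638 g(13,1)=1703 g(13,3)=1286 g(13,5)=715 g(13,7)=286 g(13,9)=78 g(13,11)=13 g(13,13)=1
t=14: g(14,-4)=1001 g(14,-2)=2639 g(14,0)=3341 g(14,2)=2989 g(14,4)=2001 g(14,6)=1001 g(14,8)=364 g(14,10)=91 g(14,12)=14 g(14,14)=1
t=15: g(15,-3)=3640 g(15,-1)=5980 g(15,1)=6330 g(15,3)=4990 g(15,5)=3002 g(15,7)=1365 g(15,9)=455 g(15,11)=105 g(15,13)=15 g(15,15)=1
t=16: g(16,-4)=3640 g(16,-2)=9620 g(16,0)=12310 g(16,2)=11320 g(16,4)=7992 g(16,6)=4367 g(16,8)=1820 g(16,10)=560 g(16,12)=120 g(16,14)=16 g(16,16)=1
t=17: g(17,-3)=13260 g(17,-1)=21930 g(17,1)=23630 g(17,3)=19312 g(17,5)=12359 g(17,7)=6187 g(17,9)=2380 g(17,11)=680 g(17,13)=136 g(17,15)=17 g(17,17)=1
Paths never hitting -5: Σ_s g(17,s) = 99892
Paths hitting -5: 2^17 - 99892 = 31180
P = 31180/131072 = 7795/32768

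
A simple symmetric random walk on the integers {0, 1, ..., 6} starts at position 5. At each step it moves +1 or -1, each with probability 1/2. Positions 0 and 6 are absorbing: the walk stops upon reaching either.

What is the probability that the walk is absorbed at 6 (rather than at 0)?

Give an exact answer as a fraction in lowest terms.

Answer: 5/6

Derivation:
Symmetric walk (p = 1/2): the harmonic-function argument gives P(hit 6 before 0 | start at 5) = a/N.
P = 5/6 = 5/6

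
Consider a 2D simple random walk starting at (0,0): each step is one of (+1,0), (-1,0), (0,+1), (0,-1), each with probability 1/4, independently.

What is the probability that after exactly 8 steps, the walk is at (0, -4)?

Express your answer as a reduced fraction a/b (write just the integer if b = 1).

Let h be the number of horizontal steps (so 8-h are vertical). To end at (0,-4) need (h+0)/2 right-steps and ((8-h)-4)/2 up-steps.
Sum over h with 0 ≤ h ≤ 4, h ≡ 0 (mod 2), 8-h ≡ 0 (mod 2):
h=0: C(8,0)·C(0,0)·C(8,2) = 1·1·28 = 28
h=2: C(8,2)·C(2,1)·C(6,1) = 28·2·6 = 336
h=4: C(8,4)·C(4,2)·C(4,0) = 70·6·1 = 420
Total favorable: 784
Total paths: 4^8 = 65536
P = 784/65536 = 49/4096

Answer: 49/4096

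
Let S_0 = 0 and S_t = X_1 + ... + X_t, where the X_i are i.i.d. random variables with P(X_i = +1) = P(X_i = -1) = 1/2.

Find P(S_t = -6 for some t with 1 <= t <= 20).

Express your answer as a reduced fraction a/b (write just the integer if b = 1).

Count via complement. Let g(t,s) = #length-t paths at position s with S_1..S_t all ≠ -6.
g(t,s) = g(t-1,s-1) + g(t-1,s+1) for s ≠ -6; g(t,-6) = 0.
t=0: g(0,0)=1
t=1: g(1,-1)=1 g(1,1)=1
t=2: g(2,-2)=1 g(2,0)=2 g(2,2)=1
t=3: g(3,-3)=1 g(3,-1)=3 g(3,1)=3 g(3,3)=1
t=4: g(4,-4)=1 g(4,-2)=4 g(4,0)=6 g(4,2)=4 g(4,4)=1
t=5: g(5,-5)=1 g(5,-3)=5 g(5,-1)=10 g(5,1)=10 g(5,3)=5 g(5,5)=1
t=6: g(6,-4)=6 g(6,-2)=15 g(6,0)=20 g(6,2)=15 g(6,4)=6 g(6,6)=1
t=7: g(7,-5)=6 g(7,-3)=21 g(7,-1)=35 g(7,1)=35 g(7,3)=21 g(7,5)=7 g(7,7)=1
t=8: g(8,-4)=27 g(8,-2)=56 g(8,0)=70 g(8,2)=56 g(8,4)=28 g(8,6)=8 g(8,8)=1
t=9: g(9,-5)=27 g(9,-3)=83 g(9,-1)=126 g(9,1)=126 g(9,3)=84 g(9,5)=36 g(9,7)=9 g(9,9)=1
t=10: g(10,-4)=110 g(10,-2)=209 g(10,0)=252 g(10,2)=210 g(10,4)=120 g(10,6)=45 g(10,8)=10 g(10,10)=1
t=11: g(11,-5)=110 g(11,-3)=319 g(11,-1)=461 g(11,1)=462 g(11,3)=330 g(11,5)=165 g(11,7)=55 g(11,9)=11 g(11,11)=1
t=12: g(12,-4)=429 g(12,-2)=780 g(12,0)=923 g(12,2)=792 g(12,4)=495 g(12,6)=220 g(12,8)=66 g(12,10)=12 g(12,12)=1
t=13: g(13,-5)=429 g(13,-3)=1209 g(13,-1)=1703 g(13,1)=1715 g(13,3)=1287 g(13,5)=715 g(13,7)=286 g(13,9)=78 g(13,11)=13 g(13,13)=1
t=14: g(14,-4)=1638 g(14,-2)=2912 g(14,0)=3418 g(14,2)=3002 g(14,4)=2002 g(14,6)=1001 g(14,8)=364 g(14,10)=91 g(14,12)=14 g(14,14)=1
t=15: g(15,-5)=1638 g(15,-3)=4550 g(15,-1)=6330 g(15,1)=6420 g(15,3)=5004 g(15,5)=3003 g(15,7)=1365 g(15,9)=455 g(15,11)=105 g(15,13)=15 g(15,15)=1
t=16: g(16,-4)=6188 g(16,-2)=10880 g(16,0)=12750 g(16,2)=11424 g(16,4)=8007 g(16,6)=4368 g(16,8)=1820 g(16,10)=560 g(16,12)=120 g(16,14)=16 g(16,16)=1
t=17: g(17,-5)=6188 g(17,-3)=17068 g(17,-1)=23630 g(17,1)=24174 g(17,3)=19431 g(17,5)=12375 g(17,7)=6188 g(17,9)=2380 g(17,11)=680 g(17,13)=136 g(17,15)=17 g(17,17)=1
t=18: g(18,-4)=23256 g(18,-2)=40698 g(18,0)=47804 g(18,2)=43605 g(18,4)=31806 g(18,6)=18563 g(18,8)=8568 g(18,10)=3060 g(18,12)=816 g(18,14)=153 g(18,16)=18 g(18,18)=1
t=19: g(19,-5)=23256 g(19,-3)=63954 g(19,-1)=88502 g(19,1)=91409 g(19,3)=75411 g(19,5)=50369 g(19,7)=27131 g(19,9)=11628 g(19,11)=3876 g(19,13)=969 g(19,15)=171 g(19,17)=19 g(19,19)=1
t=20: g(20,-4)=87210 g(20,-2)=152456 g(20,0)=179911 g(20,2)=166820 g(20,4)=125780 g(20,6)=77500 g(20,8)=38759 g(20,10)=15504 g(20,12)=4845 g(20,14)=1140 g(20,16)=190 g(20,18)=20 g(20,20)=1
Paths never hitting -6: Σ_s g(20,s) = 850136
Paths hitting -6: 2^20 - 850136 = 198440
P = 198440/1048576 = 24805/131072

Answer: 24805/131072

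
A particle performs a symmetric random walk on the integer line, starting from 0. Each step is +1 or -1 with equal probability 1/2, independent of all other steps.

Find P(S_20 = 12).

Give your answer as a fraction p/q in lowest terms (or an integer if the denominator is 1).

To reach position 12 after 20 steps: need 16 steps of +1 and 4 of -1.
Favorable paths: C(20,16) = 4845
Total paths: 2^20 = 1048576
P = 4845/1048576 = 4845/1048576

Answer: 4845/1048576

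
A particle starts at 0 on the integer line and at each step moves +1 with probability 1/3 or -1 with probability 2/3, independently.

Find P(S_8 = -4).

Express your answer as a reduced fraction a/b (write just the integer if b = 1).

Answer: 1792/6561

Derivation:
To reach position -4 after 8 steps: need 2 steps of +1 and 6 steps of -1.
Number of such sequences: C(8,2) = 28
Each has probability (1/3)^2 · (2/3)^6 = 64/6561
P = 28 · 64/6561 = 1792/6561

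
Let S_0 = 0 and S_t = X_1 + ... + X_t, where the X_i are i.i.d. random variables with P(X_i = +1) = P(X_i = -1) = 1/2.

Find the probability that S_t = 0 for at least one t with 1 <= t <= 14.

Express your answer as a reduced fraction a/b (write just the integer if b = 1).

Count via complement. Let g(t,s) = #length-t paths at position s with S_1..S_t all ≠ 0.
g(t,s) = g(t-1,s-1) + g(t-1,s+1) for s ≠ 0; g(t,0) = 0.
t=0: g(0,0)=1
t=1: g(1,-1)=1 g(1,1)=1
t=2: g(2,-2)=1 g(2,2)=1
t=3: g(3,-3)=1 g(3,-1)=1 g(3,1)=1 g(3,3)=1
t=4: g(4,-4)=1 g(4,-2)=2 g(4,2)=2 g(4,4)=1
t=5: g(5,-5)=1 g(5,-3)=3 g(5,-1)=2 g(5,1)=2 g(5,3)=3 g(5,5)=1
t=6: g(6,-6)=1 g(6,-4)=4 g(6,-2)=5 g(6,2)=5 g(6,4)=4 g(6,6)=1
t=7: g(7,-7)=1 g(7,-5)=5 g(7,-3)=9 g(7,-1)=5 g(7,1)=5 g(7,3)=9 g(7,5)=5 g(7,7)=1
t=8: g(8,-8)=1 g(8,-6)=6 g(8,-4)=14 g(8,-2)=14 g(8,2)=14 g(8,4)=14 g(8,6)=6 g(8,8)=1
t=9: g(9,-9)=1 g(9,-7)=7 g(9,-5)=20 g(9,-3)=28 g(9,-1)=14 g(9,1)=14 g(9,3)=28 g(9,5)=20 g(9,7)=7 g(9,9)=1
t=10: g(10,-10)=1 g(10,-8)=8 g(10,-6)=27 g(10,-4)=48 g(10,-2)=42 g(10,2)=42 g(10,4)=48 g(10,6)=27 g(10,8)=8 g(10,10)=1
t=11: g(11,-11)=1 g(11,-9)=9 g(11,-7)=35 g(11,-5)=75 g(11,-3)=90 g(11,-1)=42 g(11,1)=42 g(11,3)=90 g(11,5)=75 g(11,7)=35 g(11,9)=9 g(11,11)=1
t=12: g(12,-12)=1 g(12,-10)=10 g(12,-8)=44 g(12,-6)=110 g(12,-4)=165 g(12,-2)=132 g(12,2)=132 g(12,4)=165 g(12,6)=110 g(12,8)=44 g(12,10)=10 g(12,12)=1
t=13: g(13,-13)=1 g(13,-11)=11 g(13,-9)=54 g(13,-7)=154 g(13,-5)=275 g(13,-3)=297 g(13,-1)=132 g(13,1)=132 g(13,3)=297 g(13,5)=275 g(13,7)=154 g(13,9)=54 g(13,11)=11 g(13,13)=1
t=14: g(14,-14)=1 g(14,-12)=12 g(14,-10)=65 g(14,-8)=208 g(14,-6)=429 g(14,-4)=572 g(14,-2)=429 g(14,2)=429 g(14,4)=572 g(14,6)=429 g(14,8)=208 g(14,10)=65 g(14,12)=12 g(14,14)=1
Paths never hitting 0: Σ_s g(14,s) = 3432
Paths hitting 0: 2^14 - 3432 = 12952
P = 12952/16384 = 1619/2048

Answer: 1619/2048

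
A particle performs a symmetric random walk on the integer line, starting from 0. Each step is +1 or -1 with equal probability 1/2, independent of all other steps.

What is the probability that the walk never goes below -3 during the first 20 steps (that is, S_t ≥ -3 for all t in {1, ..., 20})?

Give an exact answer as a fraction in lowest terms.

Let f(t,s) = #length-t paths at position s with S_1..S_t all ≥ -3.
f(t,s) = f(t-1,s-1) + f(t-1,s+1) for s ≥ -3; f(t,s) = 0 for s < -3.
t=0: f(0,0)=1
t=1: f(1,-1)=1 f(1,1)=1
t=2: f(2,-2)=1 f(2,0)=2 f(2,2)=1
t=3: f(3,-3)=1 f(3,-1)=3 f(3,1)=3 f(3,3)=1
t=4: f(4,-2)=4 f(4,0)=6 f(4,2)=4 f(4,4)=1
t=5: f(5,-3)=4 f(5,-1)=10 f(5,1)=10 f(5,3)=5 f(5,5)=1
t=6: f(6,-2)=14 f(6,0)=20 f(6,2)=15 f(6,4)=6 f(6,6)=1
t=7: f(7,-3)=14 f(7,-1)=34 f(7,1)=35 f(7,3)=21 f(7,5)=7 f(7,7)=1
t=8: f(8,-2)=48 f(8,0)=69 f(8,2)=56 f(8,4)=28 f(8,6)=8 f(8,8)=1
t=9: f(9,-3)=48 f(9,-1)=117 f(9,1)=125 f(9,3)=84 f(9,5)=36 f(9,7)=9 f(9,9)=1
t=10: f(10,-2)=165 f(10,0)=242 f(10,2)=209 f(10,4)=120 f(10,6)=45 f(10,8)=10 f(10,10)=1
t=11: f(11,-3)=165 f(11,-1)=407 f(11,1)=451 f(11,3)=329 f(11,5)=165 f(11,7)=55 f(11,9)=11 f(11,11)=1
t=12: f(12,-2)=572 f(12,0)=858 f(12,2)=780 f(12,4)=494 f(12,6)=220 f(12,8)=66 f(12,10)=12 f(12,12)=1
t=13: f(13,-3)=572 f(13,-1)=1430 f(13,1)=1638 f(13,3)=1274 f(13,5)=714 f(13,7)=286 f(13,9)=78 f(13,11)=13 f(13,13)=1
t=14: f(14,-2)=2002 f(14,0)=3068 f(14,2)=2912 f(14,4)=1988 f(14,6)=1000 f(14,8)=364 f(14,10)=91 f(14,12)=14 f(14,14)=1
t=15: f(15,-3)=2002 f(15,-1)=5070 f(15,1)=5980 f(15,3)=4900 f(15,5)=2988 f(15,7)=1364 f(15,9)=455 f(15,11)=105 f(15,13)=15 f(15,15)=1
t=16: f(16,-2)=7072 f(16,0)=11050 f(16,2)=10880 f(16,4)=7888 f(16,6)=4352 f(16,8)=1819 f(16,10)=560 f(16,12)=120 f(16,14)=16 f(16,16)=1
t=17: f(17,-3)=7072 f(17,-1)=18122 f(17,1)=21930 f(17,3)=18768 f(17,5)=12240 f(17,7)=6171 f(17,9)=2379 f(17,11)=680 f(17,13)=136 f(17,15)=17 f(17,17)=1
t=18: f(18,-2)=25194 f(18,0)=40052 f(18,2)=40698 f(18,4)=31008 f(18,6)=18411 f(18,8)=8550 f(18,10)=3059 f(18,12)=816 f(18,14)=153 f(18,16)=18 f(18,18)=1
t=19: f(19,-3)=25194 f(19,-1)=65246 f(19,1)=80750 f(19,3)=71706 f(19,5)=49419 f(19,7)=26961 f(19,9)=11609 f(19,11)=3875 f(19,13)=969 f(19,15)=171 f(19,17)=19 f(19,19)=1
t=20: f(20,-2)=90440 f(20,0)=145996 f(20,2)=152456 f(20,4)=121125 f(20,6)=76380 f(20,8)=38570 f(20,10)=15484 f(20,12)=4844 f(20,14)=1140 f(20,16)=190 f(20,18)=20 f(20,20)=1
Σ_s f(20,s) = 646646
P = 646646/1048576 = 323323/524288

Answer: 323323/524288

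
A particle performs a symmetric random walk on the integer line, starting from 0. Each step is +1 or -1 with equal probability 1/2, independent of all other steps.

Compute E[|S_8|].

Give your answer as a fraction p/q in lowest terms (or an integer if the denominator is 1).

S_8 takes values m ≡ 0 (mod 2) with |m| ≤ 8; P(S_8=m) = C(8,(8+m)/2)/2^8.
Total paths: 2^8 = 256
Distribution: P(S=-8)=1/256, P(S=-6)=8/256, P(S=-4)=28/256, P(S=-2)=56/256, P(S=0)=70/256, P(S=2)=56/256, P(S=4)=28/256, P(S=6)=8/256, P(S=8)=1/256
E[|S_8|] = Σ_m |m|·P(S_8=m) = 560/256 = 35/16

Answer: 35/16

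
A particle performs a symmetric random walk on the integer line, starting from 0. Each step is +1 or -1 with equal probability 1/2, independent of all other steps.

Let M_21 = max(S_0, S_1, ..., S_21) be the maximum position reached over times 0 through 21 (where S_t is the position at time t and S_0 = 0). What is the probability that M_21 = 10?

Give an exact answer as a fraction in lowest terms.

Let M_21 = max(S_0,...,S_21). Use the reflection principle: for j ≥ 1, #{paths with M_21 ≥ j} = #{S_21 ≥ j} + #{S_21 ≥ j+1}.
By reflection, #{M_21 ≥ 10} = #{S_21 ≥ 10} + #{S_21 ≥ 11} = 27896 + 27896 = 55792.
#{M_21 ≥ 11} = #{S_21 ≥ 11} + #{S_21 ≥ 12} = 27896 + 7547 = 35443.
#{M_21 = 10} = 55792 - 35443 = 20349.
P(M_21 = 10) = 20349/2097152 = 20349/2097152

Answer: 20349/2097152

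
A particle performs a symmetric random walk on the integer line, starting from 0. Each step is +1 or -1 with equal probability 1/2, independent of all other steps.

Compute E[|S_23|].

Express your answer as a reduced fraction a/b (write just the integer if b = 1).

Answer: 2028117/524288

Derivation:
S_23 takes values m ≡ 1 (mod 2) with |m| ≤ 23; P(S_23=m) = C(23,(23+m)/2)/2^23.
Total paths: 2^23 = 8388608
Distribution: P(S=-23)=1/8388608, P(S=-21)=23/8388608, P(S=-19)=253/8388608, P(S=-17)=1771/8388608, P(S=-15)=8855/8388608, P(S=-13)=33649/8388608, P(S=-11)=100947/8388608, P(S=-9)=245157/8388608, P(S=-7)=490314/8388608, P(S=-5)=817190/8388608, P(S=-3)=1144066/8388608, P(S=-1)=1352078/8388608, P(S=1)=1352078/8388608, P(S=3)=1144066/8388608, P(S=5)=817190/8388608, P(S=7)=490314/8388608, P(S=9)=245157/8388608, P(S=11)=100947/8388608, P(S=13)=33649/8388608, P(S=15)=8855/8388608, P(S=17)=1771/8388608, P(S=19)=253/8388608, P(S=21)=23/8388608, P(S=23)=1/8388608
E[|S_23|] = Σ_m |m|·P(S_23=m) = 32449872/8388608 = 2028117/524288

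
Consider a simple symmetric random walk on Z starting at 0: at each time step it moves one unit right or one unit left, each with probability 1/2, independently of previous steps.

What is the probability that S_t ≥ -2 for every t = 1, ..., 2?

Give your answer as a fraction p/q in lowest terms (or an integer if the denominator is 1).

Let f(t,s) = #length-t paths at position s with S_1..S_t all ≥ -2.
f(t,s) = f(t-1,s-1) + f(t-1,s+1) for s ≥ -2; f(t,s) = 0 for s < -2.
t=0: f(0,0)=1
t=1: f(1,-1)=1 f(1,1)=1
t=2: f(2,-2)=1 f(2,0)=2 f(2,2)=1
Σ_s f(2,s) = 4
P = 4/4 = 1

Answer: 1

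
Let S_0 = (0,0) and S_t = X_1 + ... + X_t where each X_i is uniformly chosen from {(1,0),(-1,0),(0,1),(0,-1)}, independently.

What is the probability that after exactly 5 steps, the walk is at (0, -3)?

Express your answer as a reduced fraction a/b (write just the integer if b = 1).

Let h be the number of horizontal steps (so 5-h are vertical). To end at (0,-3) need (h+0)/2 right-steps and ((5-h)-3)/2 up-steps.
Sum over h with 0 ≤ h ≤ 2, h ≡ 0 (mod 2), 5-h ≡ 1 (mod 2):
h=0: C(5,0)·C(0,0)·C(5,1) = 1·1·5 = 5
h=2: C(5,2)·C(2,1)·C(3,0) = 10·2·1 = 20
Total favorable: 25
Total paths: 4^5 = 1024
P = 25/1024 = 25/1024

Answer: 25/1024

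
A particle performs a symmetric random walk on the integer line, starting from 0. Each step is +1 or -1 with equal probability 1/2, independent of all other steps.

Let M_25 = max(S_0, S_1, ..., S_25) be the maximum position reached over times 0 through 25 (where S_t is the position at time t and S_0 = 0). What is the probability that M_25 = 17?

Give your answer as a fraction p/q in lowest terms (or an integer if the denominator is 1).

Let M_25 = max(S_0,...,S_25). Use the reflection principle: for j ≥ 1, #{paths with M_25 ≥ j} = #{S_25 ≥ j} + #{S_25 ≥ j+1}.
By reflection, #{M_25 ≥ 17} = #{S_25 ≥ 17} + #{S_25 ≥ 18} = 15276 + 2626 = 17902.
#{M_25 ≥ 18} = #{S_25 ≥ 18} + #{S_25 ≥ 19} = 2626 + 2626 = 5252.
#{M_25 = 17} = 17902 - 5252 = 12650.
P(M_25 = 17) = 12650/33554432 = 6325/16777216

Answer: 6325/16777216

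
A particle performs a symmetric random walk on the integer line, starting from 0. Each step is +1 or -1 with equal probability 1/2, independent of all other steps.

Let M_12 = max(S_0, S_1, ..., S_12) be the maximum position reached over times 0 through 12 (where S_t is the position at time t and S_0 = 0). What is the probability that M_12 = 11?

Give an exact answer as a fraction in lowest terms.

Answer: 1/4096

Derivation:
Let M_12 = max(S_0,...,S_12). Use the reflection principle: for j ≥ 1, #{paths with M_12 ≥ j} = #{S_12 ≥ j} + #{S_12 ≥ j+1}.
By reflection, #{M_12 ≥ 11} = #{S_12 ≥ 11} + #{S_12 ≥ 12} = 1 + 1 = 2.
#{M_12 ≥ 12} = #{S_12 ≥ 12} + #{S_12 ≥ 13} = 1 + 0 = 1.
#{M_12 = 11} = 2 - 1 = 1.
P(M_12 = 11) = 1/4096 = 1/4096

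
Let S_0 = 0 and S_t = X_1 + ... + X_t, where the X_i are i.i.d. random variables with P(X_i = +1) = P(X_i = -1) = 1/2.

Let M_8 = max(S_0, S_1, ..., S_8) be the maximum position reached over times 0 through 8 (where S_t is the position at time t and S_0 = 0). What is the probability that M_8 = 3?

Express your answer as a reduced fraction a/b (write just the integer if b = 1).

Let M_8 = max(S_0,...,S_8). Use the reflection principle: for j ≥ 1, #{paths with M_8 ≥ j} = #{S_8 ≥ j} + #{S_8 ≥ j+1}.
By reflection, #{M_8 ≥ 3} = #{S_8 ≥ 3} + #{S_8 ≥ 4} = 37 + 37 = 74.
#{M_8 ≥ 4} = #{S_8 ≥ 4} + #{S_8 ≥ 5} = 37 + 9 = 46.
#{M_8 = 3} = 74 - 46 = 28.
P(M_8 = 3) = 28/256 = 7/64

Answer: 7/64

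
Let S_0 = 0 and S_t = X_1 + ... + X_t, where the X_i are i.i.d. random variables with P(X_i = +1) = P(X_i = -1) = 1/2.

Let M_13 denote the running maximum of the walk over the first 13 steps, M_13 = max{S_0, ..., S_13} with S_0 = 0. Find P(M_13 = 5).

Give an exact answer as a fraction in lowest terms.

Let M_13 = max(S_0,...,S_13). Use the reflection principle: for j ≥ 1, #{paths with M_13 ≥ j} = #{S_13 ≥ j} + #{S_13 ≥ j+1}.
By reflection, #{M_13 ≥ 5} = #{S_13 ≥ 5} + #{S_13 ≥ 6} = 1093 + 378 = 1471.
#{M_13 ≥ 6} = #{S_13 ≥ 6} + #{S_13 ≥ 7} = 378 + 378 = 756.
#{M_13 = 5} = 1471 - 756 = 715.
P(M_13 = 5) = 715/8192 = 715/8192

Answer: 715/8192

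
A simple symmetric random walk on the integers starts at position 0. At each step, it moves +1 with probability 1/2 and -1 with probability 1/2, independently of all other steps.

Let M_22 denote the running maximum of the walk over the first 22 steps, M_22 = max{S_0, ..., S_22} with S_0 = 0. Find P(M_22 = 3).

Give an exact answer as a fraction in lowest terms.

Answer: 124355/1048576

Derivation:
Let M_22 = max(S_0,...,S_22). Use the reflection principle: for j ≥ 1, #{paths with M_22 ≥ j} = #{S_22 ≥ j} + #{S_22 ≥ j+1}.
By reflection, #{M_22 ≥ 3} = #{S_22 ≥ 3} + #{S_22 ≥ 4} = 1097790 + 1097790 = 2195580.
#{M_22 ≥ 4} = #{S_22 ≥ 4} + #{S_22 ≥ 5} = 1097790 + 600370 = 1698160.
#{M_22 = 3} = 2195580 - 1698160 = 497420.
P(M_22 = 3) = 497420/4194304 = 124355/1048576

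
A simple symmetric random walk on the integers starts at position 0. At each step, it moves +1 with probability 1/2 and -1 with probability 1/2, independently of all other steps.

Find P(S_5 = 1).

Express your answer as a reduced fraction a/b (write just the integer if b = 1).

To reach position 1 after 5 steps: need 3 steps of +1 and 2 of -1.
Favorable paths: C(5,3) = 10
Total paths: 2^5 = 32
P = 10/32 = 5/16

Answer: 5/16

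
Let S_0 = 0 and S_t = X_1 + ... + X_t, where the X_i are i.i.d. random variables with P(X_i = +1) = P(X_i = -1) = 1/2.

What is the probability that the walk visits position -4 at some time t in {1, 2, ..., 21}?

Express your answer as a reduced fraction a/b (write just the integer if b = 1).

Answer: 200965/524288

Derivation:
Count via complement. Let g(t,s) = #length-t paths at position s with S_1..S_t all ≠ -4.
g(t,s) = g(t-1,s-1) + g(t-1,s+1) for s ≠ -4; g(t,-4) = 0.
t=0: g(0,0)=1
t=1: g(1,-1)=1 g(1,1)=1
t=2: g(2,-2)=1 g(2,0)=2 g(2,2)=1
t=3: g(3,-3)=1 g(3,-1)=3 g(3,1)=3 g(3,3)=1
t=4: g(4,-2)=4 g(4,0)=6 g(4,2)=4 g(4,4)=1
t=5: g(5,-3)=4 g(5,-1)=10 g(5,1)=10 g(5,3)=5 g(5,5)=1
t=6: g(6,-2)=14 g(6,0)=20 g(6,2)=15 g(6,4)=6 g(6,6)=1
t=7: g(7,-3)=14 g(7,-1)=34 g(7,1)=35 g(7,3)=21 g(7,5)=7 g(7,7)=1
t=8: g(8,-2)=48 g(8,0)=69 g(8,2)=56 g(8,4)=28 g(8,6)=8 g(8,8)=1
t=9: g(9,-3)=48 g(9,-1)=117 g(9,1)=125 g(9,3)=84 g(9,5)=36 g(9,7)=9 g(9,9)=1
t=10: g(10,-2)=165 g(10,0)=242 g(10,2)=209 g(10,4)=120 g(10,6)=45 g(10,8)=10 g(10,10)=1
t=11: g(11,-3)=165 g(11,-1)=407 g(11,1)=451 g(11,3)=329 g(11,5)=165 g(11,7)=55 g(11,9)=11 g(11,11)=1
t=12: g(12,-2)=572 g(12,0)=858 g(12,2)=780 g(12,4)=494 g(12,6)=220 g(12,8)=66 g(12,10)=12 g(12,12)=1
t=13: g(13,-3)=572 g(13,-1)=1430 g(13,1)=1638 g(13,3)=1274 g(13,5)=714 g(13,7)=286 g(13,9)=78 g(13,11)=13 g(13,13)=1
t=14: g(14,-2)=2002 g(14,0)=3068 g(14,2)=2912 g(14,4)=1988 g(14,6)=1000 g(14,8)=364 g(14,10)=91 g(14,12)=14 g(14,14)=1
t=15: g(15,-3)=2002 g(15,-1)=5070 g(15,1)=5980 g(15,3)=4900 g(15,5)=2988 g(15,7)=1364 g(15,9)=455 g(15,11)=105 g(15,13)=15 g(15,15)=1
t=16: g(16,-2)=7072 g(16,0)=11050 g(16,2)=10880 g(16,4)=7888 g(16,6)=4352 g(16,8)=1819 g(16,10)=560 g(16,12)=120 g(16,14)=16 g(16,16)=1
t=17: g(17,-3)=7072 g(17,-1)=18122 g(17,1)=21930 g(17,3)=18768 g(17,5)=12240 g(17,7)=6171 g(17,9)=2379 g(17,11)=680 g(17,13)=136 g(17,15)=17 g(17,17)=1
t=18: g(18,-2)=25194 g(18,0)=40052 g(18,2)=40698 g(18,4)=31008 g(18,6)=18411 g(18,8)=8550 g(18,10)=3059 g(18,12)=816 g(18,14)=153 g(18,16)=18 g(18,18)=1
t=19: g(19,-3)=25194 g(19,-1)=65246 g(19,1)=80750 g(19,3)=71706 g(19,5)=49419 g(19,7)=26961 g(19,9)=11609 g(19,11)=3875 g(19,13)=969 g(19,15)=171 g(19,17)=19 g(19,19)=1
t=20: g(20,-2)=90440 g(20,0)=145996 g(20,2)=152456 g(20,4)=121125 g(20,6)=76380 g(20,8)=38570 g(20,10)=15484 g(20,12)=4844 g(20,14)=1140 g(20,16)=190 g(20,18)=20 g(20,20)=1
t=21: g(21,-3)=90440 g(21,-1)=236436 g(21,1)=298452 g(21,3)=273581 g(21,5)=197505 g(21,7)=114950 g(21,9)=54054 g(21,11)=20328 g(21,13)=5984 g(21,15)=1330 g(21,17)=210 g(21,19)=21 g(21,21)=1
Paths never hitting -4: Σ_s g(21,s) = 1293292
Paths hitting -4: 2^21 - 1293292 = 803860
P = 803860/2097152 = 200965/524288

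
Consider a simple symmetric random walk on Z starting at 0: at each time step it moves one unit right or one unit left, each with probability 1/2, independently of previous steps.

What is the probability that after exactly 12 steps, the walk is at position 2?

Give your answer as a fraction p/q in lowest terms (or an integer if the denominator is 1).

To reach position 2 after 12 steps: need 7 steps of +1 and 5 of -1.
Favorable paths: C(12,7) = 792
Total paths: 2^12 = 4096
P = 792/4096 = 99/512

Answer: 99/512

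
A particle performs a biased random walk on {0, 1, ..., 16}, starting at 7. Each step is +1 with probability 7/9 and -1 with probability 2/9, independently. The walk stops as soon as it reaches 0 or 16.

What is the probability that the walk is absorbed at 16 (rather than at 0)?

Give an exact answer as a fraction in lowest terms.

Answer: 6645553061581/6646586100813

Derivation:
Biased walk: p = 7/9, q = 2/9, r = q/p = 2/7
Gambler's ruin: P(hit 16 before 0 | start at 7) = (1 - r^a)/(1 - r^N)
r^7 = 128/823543; r^16 = 65536/33232930569601
P = (1 - 128/823543) / (1 - 65536/33232930569601) = 823415/823543 / 33232930504065/33232930569601 = 6645553061581/6646586100813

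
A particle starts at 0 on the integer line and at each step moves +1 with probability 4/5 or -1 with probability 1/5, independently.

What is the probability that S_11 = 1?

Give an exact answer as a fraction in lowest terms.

To reach position 1 after 11 steps: need 6 steps of +1 and 5 steps of -1.
Number of such sequences: C(11,6) = 462
Each has probability (4/5)^6 · (1/5)^5 = 4096/48828125
P = 462 · 4096/48828125 = 1892352/48828125

Answer: 1892352/48828125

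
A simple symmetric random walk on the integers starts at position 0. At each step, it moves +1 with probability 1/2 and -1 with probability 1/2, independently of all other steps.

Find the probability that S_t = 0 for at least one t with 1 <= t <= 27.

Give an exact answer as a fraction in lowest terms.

Count via complement. Let g(t,s) = #length-t paths at position s with S_1..S_t all ≠ 0.
g(t,s) = g(t-1,s-1) + g(t-1,s+1) for s ≠ 0; g(t,0) = 0.
t=0: g(0,0)=1
t=1: g(1,-1)=1 g(1,1)=1
t=2: g(2,-2)=1 g(2,2)=1
t=3: g(3,-3)=1 g(3,-1)=1 g(3,1)=1 g(3,3)=1
t=4: g(4,-4)=1 g(4,-2)=2 g(4,2)=2 g(4,4)=1
t=5: g(5,-5)=1 g(5,-3)=3 g(5,-1)=2 g(5,1)=2 g(5,3)=3 g(5,5)=1
t=6: g(6,-6)=1 g(6,-4)=4 g(6,-2)=5 g(6,2)=5 g(6,4)=4 g(6,6)=1
t=7: g(7,-7)=1 g(7,-5)=5 g(7,-3)=9 g(7,-1)=5 g(7,1)=5 g(7,3)=9 g(7,5)=5 g(7,7)=1
t=8: g(8,-8)=1 g(8,-6)=6 g(8,-4)=14 g(8,-2)=14 g(8,2)=14 g(8,4)=14 g(8,6)=6 g(8,8)=1
t=9: g(9,-9)=1 g(9,-7)=7 g(9,-5)=20 g(9,-3)=28 g(9,-1)=14 g(9,1)=14 g(9,3)=28 g(9,5)=20 g(9,7)=7 g(9,9)=1
t=10: g(10,-10)=1 g(10,-8)=8 g(10,-6)=27 g(10,-4)=48 g(10,-2)=42 g(10,2)=42 g(10,4)=48 g(10,6)=27 g(10,8)=8 g(10,10)=1
t=11: g(11,-11)=1 g(11,-9)=9 g(11,-7)=35 g(11,-5)=75 g(11,-3)=90 g(11,-1)=42 g(11,1)=42 g(11,3)=90 g(11,5)=75 g(11,7)=35 g(11,9)=9 g(11,11)=1
t=12: g(12,-12)=1 g(12,-10)=10 g(12,-8)=44 g(12,-6)=110 g(12,-4)=165 g(12,-2)=132 g(12,2)=132 g(12,4)=165 g(12,6)=110 g(12,8)=44 g(12,10)=10 g(12,12)=1
t=13: g(13,-13)=1 g(13,-11)=11 g(13,-9)=54 g(13,-7)=154 g(13,-5)=275 g(13,-3)=297 g(13,-1)=132 g(13,1)=132 g(13,3)=297 g(13,5)=275 g(13,7)=154 g(13,9)=54 g(13,11)=11 g(13,13)=1
t=14: g(14,-14)=1 g(14,-12)=12 g(14,-10)=65 g(14,-8)=208 g(14,-6)=429 g(14,-4)=572 g(14,-2)=429 g(14,2)=429 g(14,4)=572 g(14,6)=429 g(14,8)=208 g(14,10)=65 g(14,12)=12 g(14,14)=1
t=15: g(15,-15)=1 g(15,-13)=13 g(15,-11)=77 g(15,-9)=273 g(15,-7)=637 g(15,-5)=1001 g(15,-3)=1001 g(15,-1)=429 g(15,1)=429 g(15,3)=1001 g(15,5)=1001 g(15,7)=637 g(15,9)=273 g(15,11)=77 g(15,13)=13 g(15,15)=1
t=16: g(16,-16)=1 g(16,-14)=14 g(16,-12)=90 g(16,-10)=350 g(16,-8)=910 g(16,-6)=1638 g(16,-4)=2002 g(16,-2)=1430 g(16,2)=1430 g(16,4)=2002 g(16,6)=1638 g(16,8)=910 g(16,10)=350 g(16,12)=90 g(16,14)=14 g(16,16)=1
t=17: g(17,-17)=1 g(17,-15)=15 g(17,-13)=104 g(17,-11)=440 g(17,-9)=1260 g(17,-7)=2548 g(17,-5)=3640 g(17,-3)=3432 g(17,-1)=1430 g(17,1)=1430 g(17,3)=3432 g(17,5)=3640 g(17,7)=2548 g(17,9)=1260 g(17,11)=440 g(17,13)=104 g(17,15)=15 g(17,17)=1
t=18: g(18,-18)=1 g(18,-16)=16 g(18,-14)=119 g(18,-12)=544 g(18,-10)=1700 g(18,-8)=3808 g(18,-6)=6188 g(18,-4)=7072 g(18,-2)=4862 g(18,2)=4862 g(18,4)=7072 g(18,6)=6188 g(18,8)=3808 g(18,10)=1700 g(18,12)=544 g(18,14)=119 g(18,16)=16 g(18,18)=1
t=19: g(19,-19)=1 g(19,-17)=17 g(19,-15)=135 g(19,-13)=663 g(19,-11)=2244 g(19,-9)=5508 g(19,-7)=9996 g(19,-5)=13260 g(19,-3)=11934 g(19,-1)=4862 g(19,1)=4862 g(19,3)=11934 g(19,5)=13260 g(19,7)=9996 g(19,9)=5508 g(19,11)=2244 g(19,13)=663 g(19,15)=135 g(19,17)=17 g(19,19)=1
t=20: g(20,-20)=1 g(20,-18)=18 g(20,-16)=152 g(20,-14)=798 g(20,-12)=2907 g(20,-10)=7752 g(20,-8)=15504 g(20,-6)=23256 g(20,-4)=25194 g(20,-2)=16796 g(20,2)=16796 g(20,4)=25194 g(20,6)=23256 g(20,8)=15504 g(20,10)=7752 g(20,12)=2907 g(20,14)=798 g(20,16)=152 g(20,18)=18 g(20,20)=1
t=21: g(21,-21)=1 g(21,-19)=19 g(21,-17)=170 g(21,-15)=950 g(21,-13)=3705 g(21,-11)=10659 g(21,-9)=23256 g(21,-7)=38760 g(21,-5)=48450 g(21,-3)=41990 g(21,-1)=16796 g(21,1)=16796 g(21,3)=41990 g(21,5)=48450 g(21,7)=38760 g(21,9)=23256 g(21,11)=10659 g(21,13)=3705 g(21,15)=950 g(21,17)=170 g(21,19)=19 g(21,21)=1
t=22: g(22,-22)=1 g(22,-20)=20 g(22,-18)=189 g(22,-16)=1120 g(22,-14)=4655 g(22,-12)=14364 g(22,-10)=33915 g(22,-8)=62016 g(22,-6)=87210 g(22,-4)=90440 g(22,-2)=58786 g(22,2)=58786 g(22,4)=90440 g(22,6)=87210 g(22,8)=62016 g(22,10)=33915 g(22,12)=14364 g(22,14)=4655 g(22,16)=1120 g(22,18)=189 g(22,20)=20 g(22,22)=1
t=23: g(23,-23)=1 g(23,-21)=21 g(23,-19)=209 g(23,-17)=1309 g(23,-15)=5775 g(23,-13)=19019 g(23,-11)=48279 g(23,-9)=95931 g(23,-7)=149226 g(23,-5)=177650 g(23,-3)=149226 g(23,-1)=58786 g(23,1)=58786 g(23,3)=149226 g(23,5)=177650 g(23,7)=149226 g(23,9)=95931 g(23,11)=48279 g(23,13)=19019 g(23,15)=5775 g(23,17)=1309 g(23,19)=209 g(23,21)=21 g(23,23)=1
t=24: g(24,-24)=1 g(24,-22)=22 g(24,-20)=230 g(24,-18)=1518 g(24,-16)=7084 g(24,-14)=24794 g(24,-12)=67298 g(24,-10)=144210 g(24,-8)=245157 g(24,-6)=326876 g(24,-4)=326876 g(24,-2)=208012 g(24,2)=208012 g(24,4)=326876 g(24,6)=326876 g(24,8)=245157 g(24,10)=144210 g(24,12)=67298 g(24,14)=24794 g(24,16)=7084 g(24,18)=1518 g(24,20)=230 g(24,22)=22 g(24,24)=1
t=25: g(25,-25)=1 g(25,-23)=23 g(25,-21)=252 g(25,-19)=1748 g(25,-17)=8602 g(25,-15)=31878 g(25,-13)=92092 g(25,-11)=211508 g(25,-9)=389367 g(25,-7)=572033 g(25,-5)=653752 g(25,-3)=534888 g(25,-1)=208012 g(25,1)=208012 g(25,3)=534888 g(25,5)=653752 g(25,7)=572033 g(25,9)=389367 g(25,11)=211508 g(25,13)=92092 g(25,15)=31878 g(25,17)=8602 g(25,19)=1748 g(25,21)=252 g(25,23)=23 g(25,25)=1
t=26: g(26,-26)=1 g(26,-24)=24 g(26,-22)=275 g(26,-20)=2000 g(26,-18)=10350 g(26,-16)=40480 g(26,-14)=123970 g(26,-12)=303600 g(26,-10)=600875 g(26,-8)=961400 g(26,-6)=1225785 g(26,-4)=1188640 g(26,-2)=742900 g(26,2)=742900 g(26,4)=1188640 g(26,6)=1225785 g(26,8)=961400 g(26,10)=600875 g(26,12)=303600 g(26,14)=123970 g(26,16)=40480 g(26,18)=10350 g(26,20)=2000 g(26,22)=275 g(26,24)=24 g(26,26)=1
t=27: g(27,-27)=1 g(27,-25)=25 g(27,-23)=299 g(27,-21)=2275 g(27,-19)=12350 g(27,-17)=50830 g(27,-15)=164450 g(27,-13)=427570 g(27,-11)=904475 g(27,-9)=1562275 g(27,-7)=2187185 g(27,-5)=2414425 g(27,-3)=1931540 g(27,-1)=742900 g(27,1)=742900 g(27,3)=1931540 g(27,5)=2414425 g(27,7)=2187185 g(27,9)=1562275 g(27,11)=904475 g(27,13)=427570 g(27,15)=164450 g(27,17)=50830 g(27,19)=12350 g(27,21)=2275 g(27,23)=299 g(27,25)=25 g(27,27)=1
Paths never hitting 0: Σ_s g(27,s) = 20801200
Paths hitting 0: 2^27 - 20801200 = 113416528
P = 113416528/134217728 = 7088533/8388608

Answer: 7088533/8388608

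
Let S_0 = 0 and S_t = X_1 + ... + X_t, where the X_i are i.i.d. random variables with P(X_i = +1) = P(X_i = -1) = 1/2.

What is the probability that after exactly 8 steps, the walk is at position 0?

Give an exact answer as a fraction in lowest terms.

To reach position 0 after 8 steps: need 4 steps of +1 and 4 of -1.
Favorable paths: C(8,4) = 70
Total paths: 2^8 = 256
P = 70/256 = 35/128

Answer: 35/128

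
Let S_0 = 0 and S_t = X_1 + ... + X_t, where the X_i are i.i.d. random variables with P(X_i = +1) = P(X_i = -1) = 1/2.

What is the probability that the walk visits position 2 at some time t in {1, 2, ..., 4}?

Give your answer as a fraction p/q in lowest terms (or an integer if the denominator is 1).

Count via complement. Let g(t,s) = #length-t paths at position s with S_1..S_t all ≠ 2.
g(t,s) = g(t-1,s-1) + g(t-1,s+1) for s ≠ 2; g(t,2) = 0.
t=0: g(0,0)=1
t=1: g(1,-1)=1 g(1,1)=1
t=2: g(2,-2)=1 g(2,0)=2
t=3: g(3,-3)=1 g(3,-1)=3 g(3,1)=2
t=4: g(4,-4)=1 g(4,-2)=4 g(4,0)=5
Paths never hitting 2: Σ_s g(4,s) = 10
Paths hitting 2: 2^4 - 10 = 6
P = 6/16 = 3/8

Answer: 3/8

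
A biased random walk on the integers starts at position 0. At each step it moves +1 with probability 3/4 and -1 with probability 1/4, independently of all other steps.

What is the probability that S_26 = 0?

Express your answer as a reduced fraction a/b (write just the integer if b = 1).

To be at 0 after 26 steps: need exactly 13 steps of +1 and 13 of -1.
Number of such sequences: C(26,13) = 10400600
Each has probability (3/4)^13 · (1/4)^13 = 1594323/4503599627370496
P = 10400600 · 1594323/4503599627370496 = 2072739474225/562949953421312

Answer: 2072739474225/562949953421312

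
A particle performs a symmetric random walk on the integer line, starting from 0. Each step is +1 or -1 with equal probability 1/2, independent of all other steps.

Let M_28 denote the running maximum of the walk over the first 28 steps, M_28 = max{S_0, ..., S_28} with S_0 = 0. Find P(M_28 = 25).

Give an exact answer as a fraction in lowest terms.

Let M_28 = max(S_0,...,S_28). Use the reflection principle: for j ≥ 1, #{paths with M_28 ≥ j} = #{S_28 ≥ j} + #{S_28 ≥ j+1}.
By reflection, #{M_28 ≥ 25} = #{S_28 ≥ 25} + #{S_28 ≥ 26} = 29 + 29 = 58.
#{M_28 ≥ 26} = #{S_28 ≥ 26} + #{S_28 ≥ 27} = 29 + 1 = 30.
#{M_28 = 25} = 58 - 30 = 28.
P(M_28 = 25) = 28/268435456 = 7/67108864

Answer: 7/67108864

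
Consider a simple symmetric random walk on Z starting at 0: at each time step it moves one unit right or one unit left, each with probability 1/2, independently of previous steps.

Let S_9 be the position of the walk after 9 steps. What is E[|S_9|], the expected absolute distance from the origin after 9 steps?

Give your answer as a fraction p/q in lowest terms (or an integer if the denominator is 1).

S_9 takes values m ≡ 1 (mod 2) with |m| ≤ 9; P(S_9=m) = C(9,(9+m)/2)/2^9.
Total paths: 2^9 = 512
Distribution: P(S=-9)=1/512, P(S=-7)=9/512, P(S=-5)=36/512, P(S=-3)=84/512, P(S=-1)=126/512, P(S=1)=126/512, P(S=3)=84/512, P(S=5)=36/512, P(S=7)=9/512, P(S=9)=1/512
E[|S_9|] = Σ_m |m|·P(S_9=m) = 1260/512 = 315/128

Answer: 315/128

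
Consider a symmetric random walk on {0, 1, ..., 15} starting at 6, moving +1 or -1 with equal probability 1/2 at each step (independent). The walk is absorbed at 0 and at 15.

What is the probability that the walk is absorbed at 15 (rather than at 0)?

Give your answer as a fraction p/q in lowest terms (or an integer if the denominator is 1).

Symmetric walk (p = 1/2): the harmonic-function argument gives P(hit 15 before 0 | start at 6) = a/N.
P = 6/15 = 2/5

Answer: 2/5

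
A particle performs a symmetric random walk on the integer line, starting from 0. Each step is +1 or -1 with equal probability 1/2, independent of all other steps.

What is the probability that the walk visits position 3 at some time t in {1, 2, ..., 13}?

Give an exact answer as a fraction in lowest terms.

Count via complement. Let g(t,s) = #length-t paths at position s with S_1..S_t all ≠ 3.
g(t,s) = g(t-1,s-1) + g(t-1,s+1) for s ≠ 3; g(t,3) = 0.
t=0: g(0,0)=1
t=1: g(1,-1)=1 g(1,1)=1
t=2: g(2,-2)=1 g(2,0)=2 g(2,2)=1
t=3: g(3,-3)=1 g(3,-1)=3 g(3,1)=3
t=4: g(4,-4)=1 g(4,-2)=4 g(4,0)=6 g(4,2)=3
t=5: g(5,-5)=1 g(5,-3)=5 g(5,-1)=10 g(5,1)=9
t=6: g(6,-6)=1 g(6,-4)=6 g(6,-2)=15 g(6,0)=19 g(6,2)=9
t=7: g(7,-7)=1 g(7,-5)=7 g(7,-3)=21 g(7,-1)=34 g(7,1)=28
t=8: g(8,-8)=1 g(8,-6)=8 g(8,-4)=28 g(8,-2)=55 g(8,0)=62 g(8,2)=28
t=9: g(9,-9)=1 g(9,-7)=9 g(9,-5)=36 g(9,-3)=83 g(9,-1)=117 g(9,1)=90
t=10: g(10,-10)=1 g(10,-8)=10 g(10,-6)=45 g(10,-4)=119 g(10,-2)=200 g(10,0)=207 g(10,2)=90
t=11: g(11,-11)=1 g(11,-9)=11 g(11,-7)=55 g(11,-5)=164 g(11,-3)=319 g(11,-1)=407 g(11,1)=297
t=12: g(12,-12)=1 g(12,-10)=12 g(12,-8)=66 g(12,-6)=219 g(12,-4)=483 g(12,-2)=726 g(12,0)=704 g(12,2)=297
t=13: g(13,-13)=1 g(13,-11)=13 g(13,-9)=78 g(13,-7)=285 g(13,-5)=702 g(13,-3)=1209 g(13,-1)=1430 g(13,1)=1001
Paths never hitting 3: Σ_s g(13,s) = 4719
Paths hitting 3: 2^13 - 4719 = 3473
P = 3473/8192 = 3473/8192

Answer: 3473/8192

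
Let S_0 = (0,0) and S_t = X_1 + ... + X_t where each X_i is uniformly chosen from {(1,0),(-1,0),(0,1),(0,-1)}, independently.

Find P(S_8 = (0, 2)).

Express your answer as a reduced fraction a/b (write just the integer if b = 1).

Let h be the number of horizontal steps (so 8-h are vertical). To end at (0,2) need (h+0)/2 right-steps and ((8-h)+2)/2 up-steps.
Sum over h with 0 ≤ h ≤ 6, h ≡ 0 (mod 2), 8-h ≡ 0 (mod 2):
h=0: C(8,0)·C(0,0)·C(8,5) = 1·1·56 = 56
h=2: C(8,2)·C(2,1)·C(6,4) = 28·2·15 = 840
h=4: C(8,4)·C(4,2)·C(4,3) = 70·6·4 = 1680
h=6: C(8,6)·C(6,3)·C(2,2) = 28·20·1 = 560
Total favorable: 3136
Total paths: 4^8 = 65536
P = 3136/65536 = 49/1024

Answer: 49/1024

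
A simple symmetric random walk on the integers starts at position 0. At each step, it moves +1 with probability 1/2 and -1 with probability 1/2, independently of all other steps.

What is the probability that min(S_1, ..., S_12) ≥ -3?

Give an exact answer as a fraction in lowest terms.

Let f(t,s) = #length-t paths at position s with S_1..S_t all ≥ -3.
f(t,s) = f(t-1,s-1) + f(t-1,s+1) for s ≥ -3; f(t,s) = 0 for s < -3.
t=0: f(0,0)=1
t=1: f(1,-1)=1 f(1,1)=1
t=2: f(2,-2)=1 f(2,0)=2 f(2,2)=1
t=3: f(3,-3)=1 f(3,-1)=3 f(3,1)=3 f(3,3)=1
t=4: f(4,-2)=4 f(4,0)=6 f(4,2)=4 f(4,4)=1
t=5: f(5,-3)=4 f(5,-1)=10 f(5,1)=10 f(5,3)=5 f(5,5)=1
t=6: f(6,-2)=14 f(6,0)=20 f(6,2)=15 f(6,4)=6 f(6,6)=1
t=7: f(7,-3)=14 f(7,-1)=34 f(7,1)=35 f(7,3)=21 f(7,5)=7 f(7,7)=1
t=8: f(8,-2)=48 f(8,0)=69 f(8,2)=56 f(8,4)=28 f(8,6)=8 f(8,8)=1
t=9: f(9,-3)=48 f(9,-1)=117 f(9,1)=125 f(9,3)=84 f(9,5)=36 f(9,7)=9 f(9,9)=1
t=10: f(10,-2)=165 f(10,0)=242 f(10,2)=209 f(10,4)=120 f(10,6)=45 f(10,8)=10 f(10,10)=1
t=11: f(11,-3)=165 f(11,-1)=407 f(11,1)=451 f(11,3)=329 f(11,5)=165 f(11,7)=55 f(11,9)=11 f(11,11)=1
t=12: f(12,-2)=572 f(12,0)=858 f(12,2)=780 f(12,4)=494 f(12,6)=220 f(12,8)=66 f(12,10)=12 f(12,12)=1
Σ_s f(12,s) = 3003
P = 3003/4096 = 3003/4096

Answer: 3003/4096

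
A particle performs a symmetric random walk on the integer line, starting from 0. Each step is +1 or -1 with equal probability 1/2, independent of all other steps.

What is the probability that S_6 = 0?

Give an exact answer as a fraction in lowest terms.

To return to 0 after 6 steps: need exactly 3 steps of +1 and 3 of -1.
Favorable paths: C(6,3) = 20
Total paths: 2^6 = 64
P = 20/64 = 5/16

Answer: 5/16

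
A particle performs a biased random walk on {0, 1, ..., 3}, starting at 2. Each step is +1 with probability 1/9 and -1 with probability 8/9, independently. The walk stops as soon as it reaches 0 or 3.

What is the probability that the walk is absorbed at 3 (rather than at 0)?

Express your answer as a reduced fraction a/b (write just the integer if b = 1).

Biased walk: p = 1/9, q = 8/9, r = q/p = 8
Gambler's ruin: P(hit 3 before 0 | start at 2) = (1 - r^a)/(1 - r^N)
r^2 = 64; r^3 = 512
P = (1 - 64) / (1 - 512) = -63 / -511 = 9/73

Answer: 9/73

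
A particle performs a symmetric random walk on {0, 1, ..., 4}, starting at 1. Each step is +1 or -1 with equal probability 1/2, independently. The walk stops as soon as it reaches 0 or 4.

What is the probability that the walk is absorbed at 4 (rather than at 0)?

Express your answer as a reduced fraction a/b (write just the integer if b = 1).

Symmetric walk (p = 1/2): the harmonic-function argument gives P(hit 4 before 0 | start at 1) = a/N.
P = 1/4 = 1/4

Answer: 1/4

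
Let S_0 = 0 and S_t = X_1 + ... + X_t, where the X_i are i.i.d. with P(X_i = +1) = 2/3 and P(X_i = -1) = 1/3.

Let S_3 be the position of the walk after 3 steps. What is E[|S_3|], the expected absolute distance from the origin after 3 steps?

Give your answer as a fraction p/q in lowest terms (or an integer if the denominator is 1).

S_3 takes values m ≡ 1 (mod 2) with |m| ≤ 3; P(S_3=m) = C(3,(3+m)/2) · (2/3)^((3+m)/2) · (1/3)^((3-m)/2).
Distribution: P(S=-3)=1/27, P(S=-1)=2/9, P(S=1)=4/9, P(S=3)=8/27
E[|S_3|] = Σ_m |m|·P(S_3=m) = 5/3

Answer: 5/3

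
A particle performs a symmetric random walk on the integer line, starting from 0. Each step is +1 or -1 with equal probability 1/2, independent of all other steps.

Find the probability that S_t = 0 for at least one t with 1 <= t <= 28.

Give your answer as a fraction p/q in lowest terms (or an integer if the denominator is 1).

Count via complement. Let g(t,s) = #length-t paths at position s with S_1..S_t all ≠ 0.
g(t,s) = g(t-1,s-1) + g(t-1,s+1) for s ≠ 0; g(t,0) = 0.
t=0: g(0,0)=1
t=1: g(1,-1)=1 g(1,1)=1
t=2: g(2,-2)=1 g(2,2)=1
t=3: g(3,-3)=1 g(3,-1)=1 g(3,1)=1 g(3,3)=1
t=4: g(4,-4)=1 g(4,-2)=2 g(4,2)=2 g(4,4)=1
t=5: g(5,-5)=1 g(5,-3)=3 g(5,-1)=2 g(5,1)=2 g(5,3)=3 g(5,5)=1
t=6: g(6,-6)=1 g(6,-4)=4 g(6,-2)=5 g(6,2)=5 g(6,4)=4 g(6,6)=1
t=7: g(7,-7)=1 g(7,-5)=5 g(7,-3)=9 g(7,-1)=5 g(7,1)=5 g(7,3)=9 g(7,5)=5 g(7,7)=1
t=8: g(8,-8)=1 g(8,-6)=6 g(8,-4)=14 g(8,-2)=14 g(8,2)=14 g(8,4)=14 g(8,6)=6 g(8,8)=1
t=9: g(9,-9)=1 g(9,-7)=7 g(9,-5)=20 g(9,-3)=28 g(9,-1)=14 g(9,1)=14 g(9,3)=28 g(9,5)=20 g(9,7)=7 g(9,9)=1
t=10: g(10,-10)=1 g(10,-8)=8 g(10,-6)=27 g(10,-4)=48 g(10,-2)=42 g(10,2)=42 g(10,4)=48 g(10,6)=27 g(10,8)=8 g(10,10)=1
t=11: g(11,-11)=1 g(11,-9)=9 g(11,-7)=35 g(11,-5)=75 g(11,-3)=90 g(11,-1)=42 g(11,1)=42 g(11,3)=90 g(11,5)=75 g(11,7)=35 g(11,9)=9 g(11,11)=1
t=12: g(12,-12)=1 g(12,-10)=10 g(12,-8)=44 g(12,-6)=110 g(12,-4)=165 g(12,-2)=132 g(12,2)=132 g(12,4)=165 g(12,6)=110 g(12,8)=44 g(12,10)=10 g(12,12)=1
t=13: g(13,-13)=1 g(13,-11)=11 g(13,-9)=54 g(13,-7)=154 g(13,-5)=275 g(13,-3)=297 g(13,-1)=132 g(13,1)=132 g(13,3)=297 g(13,5)=275 g(13,7)=154 g(13,9)=54 g(13,11)=11 g(13,13)=1
t=14: g(14,-14)=1 g(14,-12)=12 g(14,-10)=65 g(14,-8)=208 g(14,-6)=429 g(14,-4)=572 g(14,-2)=429 g(14,2)=429 g(14,4)=572 g(14,6)=429 g(14,8)=208 g(14,10)=65 g(14,12)=12 g(14,14)=1
t=15: g(15,-15)=1 g(15,-13)=13 g(15,-11)=77 g(15,-9)=273 g(15,-7)=637 g(15,-5)=1001 g(15,-3)=1001 g(15,-1)=429 g(15,1)=429 g(15,3)=1001 g(15,5)=1001 g(15,7)=637 g(15,9)=273 g(15,11)=77 g(15,13)=13 g(15,15)=1
t=16: g(16,-16)=1 g(16,-14)=14 g(16,-12)=90 g(16,-10)=350 g(16,-8)=910 g(16,-6)=1638 g(16,-4)=2002 g(16,-2)=1430 g(16,2)=1430 g(16,4)=2002 g(16,6)=1638 g(16,8)=910 g(16,10)=350 g(16,12)=90 g(16,14)=14 g(16,16)=1
t=17: g(17,-17)=1 g(17,-15)=15 g(17,-13)=104 g(17,-11)=440 g(17,-9)=1260 g(17,-7)=2548 g(17,-5)=3640 g(17,-3)=3432 g(17,-1)=1430 g(17,1)=1430 g(17,3)=3432 g(17,5)=3640 g(17,7)=2548 g(17,9)=1260 g(17,11)=440 g(17,13)=104 g(17,15)=15 g(17,17)=1
t=18: g(18,-18)=1 g(18,-16)=16 g(18,-14)=119 g(18,-12)=544 g(18,-10)=1700 g(18,-8)=3808 g(18,-6)=6188 g(18,-4)=7072 g(18,-2)=4862 g(18,2)=4862 g(18,4)=7072 g(18,6)=6188 g(18,8)=3808 g(18,10)=1700 g(18,12)=544 g(18,14)=119 g(18,16)=16 g(18,18)=1
t=19: g(19,-19)=1 g(19,-17)=17 g(19,-15)=135 g(19,-13)=663 g(19,-11)=2244 g(19,-9)=5508 g(19,-7)=9996 g(19,-5)=13260 g(19,-3)=11934 g(19,-1)=4862 g(19,1)=4862 g(19,3)=11934 g(19,5)=13260 g(19,7)=9996 g(19,9)=5508 g(19,11)=2244 g(19,13)=663 g(19,15)=135 g(19,17)=17 g(19,19)=1
t=20: g(20,-20)=1 g(20,-18)=18 g(20,-16)=152 g(20,-14)=798 g(20,-12)=2907 g(20,-10)=7752 g(20,-8)=15504 g(20,-6)=23256 g(20,-4)=25194 g(20,-2)=16796 g(20,2)=16796 g(20,4)=25194 g(20,6)=23256 g(20,8)=15504 g(20,10)=7752 g(20,12)=2907 g(20,14)=798 g(20,16)=152 g(20,18)=18 g(20,20)=1
t=21: g(21,-21)=1 g(21,-19)=19 g(21,-17)=170 g(21,-15)=950 g(21,-13)=3705 g(21,-11)=10659 g(21,-9)=23256 g(21,-7)=38760 g(21,-5)=48450 g(21,-3)=41990 g(21,-1)=16796 g(21,1)=16796 g(21,3)=41990 g(21,5)=48450 g(21,7)=38760 g(21,9)=23256 g(21,11)=10659 g(21,13)=3705 g(21,15)=950 g(21,17)=170 g(21,19)=19 g(21,21)=1
t=22: g(22,-22)=1 g(22,-20)=20 g(22,-18)=189 g(22,-16)=1120 g(22,-14)=4655 g(22,-12)=14364 g(22,-10)=33915 g(22,-8)=62016 g(22,-6)=87210 g(22,-4)=90440 g(22,-2)=58786 g(22,2)=58786 g(22,4)=90440 g(22,6)=87210 g(22,8)=62016 g(22,10)=33915 g(22,12)=14364 g(22,14)=4655 g(22,16)=1120 g(22,18)=189 g(22,20)=20 g(22,22)=1
t=23: g(23,-23)=1 g(23,-21)=21 g(23,-19)=209 g(23,-17)=1309 g(23,-15)=5775 g(23,-13)=19019 g(23,-11)=48279 g(23,-9)=95931 g(23,-7)=149226 g(23,-5)=177650 g(23,-3)=149226 g(23,-1)=58786 g(23,1)=58786 g(23,3)=149226 g(23,5)=177650 g(23,7)=149226 g(23,9)=95931 g(23,11)=48279 g(23,13)=19019 g(23,15)=5775 g(23,17)=1309 g(23,19)=209 g(23,21)=21 g(23,23)=1
t=24: g(24,-24)=1 g(24,-22)=22 g(24,-20)=230 g(24,-18)=1518 g(24,-16)=7084 g(24,-14)=24794 g(24,-12)=67298 g(24,-10)=144210 g(24,-8)=245157 g(24,-6)=326876 g(24,-4)=326876 g(24,-2)=208012 g(24,2)=208012 g(24,4)=326876 g(24,6)=326876 g(24,8)=245157 g(24,10)=144210 g(24,12)=67298 g(24,14)=24794 g(24,16)=7084 g(24,18)=1518 g(24,20)=230 g(24,22)=22 g(24,24)=1
t=25: g(25,-25)=1 g(25,-23)=23 g(25,-21)=252 g(25,-19)=1748 g(25,-17)=8602 g(25,-15)=31878 g(25,-13)=92092 g(25,-11)=211508 g(25,-9)=389367 g(25,-7)=572033 g(25,-5)=653752 g(25,-3)=534888 g(25,-1)=208012 g(25,1)=208012 g(25,3)=534888 g(25,5)=653752 g(25,7)=572033 g(25,9)=389367 g(25,11)=211508 g(25,13)=92092 g(25,15)=31878 g(25,17)=8602 g(25,19)=1748 g(25,21)=252 g(25,23)=23 g(25,25)=1
t=26: g(26,-26)=1 g(26,-24)=24 g(26,-22)=275 g(26,-20)=2000 g(26,-18)=10350 g(26,-16)=40480 g(26,-14)=123970 g(26,-12)=303600 g(26,-10)=600875 g(26,-8)=961400 g(26,-6)=1225785 g(26,-4)=1188640 g(26,-2)=742900 g(26,2)=742900 g(26,4)=1188640 g(26,6)=1225785 g(26,8)=961400 g(26,10)=600875 g(26,12)=303600 g(26,14)=123970 g(26,16)=40480 g(26,18)=10350 g(26,20)=2000 g(26,22)=275 g(26,24)=24 g(26,26)=1
t=27: g(27,-27)=1 g(27,-25)=25 g(27,-23)=299 g(27,-21)=2275 g(27,-19)=12350 g(27,-17)=50830 g(27,-15)=164450 g(27,-13)=427570 g(27,-11)=904475 g(27,-9)=1562275 g(27,-7)=2187185 g(27,-5)=2414425 g(27,-3)=1931540 g(27,-1)=742900 g(27,1)=742900 g(27,3)=1931540 g(27,5)=2414425 g(27,7)=2187185 g(27,9)=1562275 g(27,11)=904475 g(27,13)=427570 g(27,15)=164450 g(27,17)=50830 g(27,19)=12350 g(27,21)=2275 g(27,23)=299 g(27,25)=25 g(27,27)=1
t=28: g(28,-28)=1 g(28,-26)=26 g(28,-24)=324 g(28,-22)=2574 g(28,-20)=14625 g(28,-18)=63180 g(28,-16)=215280 g(28,-14)=592020 g(28,-12)=1332045 g(28,-10)=2466750 g(28,-8)=3749460 g(28,-6)=4601610 g(28,-4)=4345965 g(28,-2)=2674440 g(28,2)=2674440 g(28,4)=4345965 g(28,6)=4601610 g(28,8)=3749460 g(28,10)=2466750 g(28,12)=1332045 g(28,14)=592020 g(28,16)=215280 g(28,18)=63180 g(28,20)=14625 g(28,22)=2574 g(28,24)=324 g(28,26)=26 g(28,28)=1
Paths never hitting 0: Σ_s g(28,s) = 40116600
Paths hitting 0: 2^28 - 40116600 = 228318856
P = 228318856/268435456 = 28539857/33554432

Answer: 28539857/33554432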